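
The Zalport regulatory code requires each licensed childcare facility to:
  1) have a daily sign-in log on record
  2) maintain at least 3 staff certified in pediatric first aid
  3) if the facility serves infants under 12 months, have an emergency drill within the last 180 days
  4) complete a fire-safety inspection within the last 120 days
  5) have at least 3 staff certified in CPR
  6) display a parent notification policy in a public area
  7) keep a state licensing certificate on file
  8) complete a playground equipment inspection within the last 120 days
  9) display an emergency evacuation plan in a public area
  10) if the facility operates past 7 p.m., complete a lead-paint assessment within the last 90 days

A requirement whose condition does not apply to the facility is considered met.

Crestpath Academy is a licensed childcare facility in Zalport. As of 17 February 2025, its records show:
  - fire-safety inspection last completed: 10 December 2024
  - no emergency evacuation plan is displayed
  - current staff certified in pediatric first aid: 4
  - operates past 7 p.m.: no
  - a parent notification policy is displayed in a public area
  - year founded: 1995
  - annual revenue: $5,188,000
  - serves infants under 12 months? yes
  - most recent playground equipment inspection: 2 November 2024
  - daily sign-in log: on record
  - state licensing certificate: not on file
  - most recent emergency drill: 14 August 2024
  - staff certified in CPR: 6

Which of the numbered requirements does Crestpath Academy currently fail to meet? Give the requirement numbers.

3, 7, 9

1. daily sign-in log present → met
2. staff certified in pediatric first aid 4 ≥ 3 → met
3. condition 'serves infants under 12 months' holds; emergency drill 187 days ago vs limit 180 → not met
4. fire-safety inspection 69 days ago vs limit 120 → met
5. staff certified in CPR 6 ≥ 3 → met
6. parent notification policy present → met
7. state licensing certificate absent → not met
8. playground equipment inspection 107 days ago vs limit 120 → met
9. emergency evacuation plan absent → not met
10. condition 'operates past 7 p.m.' does not hold → requirement n/a → met
Not met: 3, 7, 9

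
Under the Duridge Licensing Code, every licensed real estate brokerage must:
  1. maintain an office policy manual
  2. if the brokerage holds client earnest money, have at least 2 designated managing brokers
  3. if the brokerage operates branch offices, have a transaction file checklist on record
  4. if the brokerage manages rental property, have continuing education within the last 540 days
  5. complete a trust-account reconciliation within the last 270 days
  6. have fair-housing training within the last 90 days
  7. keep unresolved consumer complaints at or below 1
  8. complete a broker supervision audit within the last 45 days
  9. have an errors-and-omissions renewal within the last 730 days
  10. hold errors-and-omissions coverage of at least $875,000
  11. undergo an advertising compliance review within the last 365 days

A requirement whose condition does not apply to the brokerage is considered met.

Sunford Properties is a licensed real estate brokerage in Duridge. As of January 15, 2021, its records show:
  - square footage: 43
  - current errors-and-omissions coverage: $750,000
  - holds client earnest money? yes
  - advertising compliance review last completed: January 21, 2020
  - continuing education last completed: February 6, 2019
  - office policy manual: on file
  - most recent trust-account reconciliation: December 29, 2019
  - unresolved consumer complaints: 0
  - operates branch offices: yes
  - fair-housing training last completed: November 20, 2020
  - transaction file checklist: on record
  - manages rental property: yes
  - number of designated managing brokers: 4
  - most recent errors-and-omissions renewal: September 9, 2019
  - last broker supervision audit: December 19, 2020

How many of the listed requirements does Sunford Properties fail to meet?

3

1. office policy manual present → met
2. condition 'holds client earnest money' holds; designated managing brokers 4 ≥ 2 → met
3. condition 'operates branch offices' holds; transaction file checklist present → met
4. condition 'manages rental property' holds; continuing education 709 days ago vs limit 540 → not met
5. trust-account reconciliation 383 days ago vs limit 270 → not met
6. fair-housing training 56 days ago vs limit 90 → met
7. unresolved consumer complaints 0 ≤ 1 → met
8. broker supervision audit 27 days ago vs limit 45 → met
9. errors-and-omissions renewal 494 days ago vs limit 730 → met
10. errors-and-omissions coverage $750,000 < $875,000 → not met
11. advertising compliance review 360 days ago vs limit 365 → met
Not met: 3 of 11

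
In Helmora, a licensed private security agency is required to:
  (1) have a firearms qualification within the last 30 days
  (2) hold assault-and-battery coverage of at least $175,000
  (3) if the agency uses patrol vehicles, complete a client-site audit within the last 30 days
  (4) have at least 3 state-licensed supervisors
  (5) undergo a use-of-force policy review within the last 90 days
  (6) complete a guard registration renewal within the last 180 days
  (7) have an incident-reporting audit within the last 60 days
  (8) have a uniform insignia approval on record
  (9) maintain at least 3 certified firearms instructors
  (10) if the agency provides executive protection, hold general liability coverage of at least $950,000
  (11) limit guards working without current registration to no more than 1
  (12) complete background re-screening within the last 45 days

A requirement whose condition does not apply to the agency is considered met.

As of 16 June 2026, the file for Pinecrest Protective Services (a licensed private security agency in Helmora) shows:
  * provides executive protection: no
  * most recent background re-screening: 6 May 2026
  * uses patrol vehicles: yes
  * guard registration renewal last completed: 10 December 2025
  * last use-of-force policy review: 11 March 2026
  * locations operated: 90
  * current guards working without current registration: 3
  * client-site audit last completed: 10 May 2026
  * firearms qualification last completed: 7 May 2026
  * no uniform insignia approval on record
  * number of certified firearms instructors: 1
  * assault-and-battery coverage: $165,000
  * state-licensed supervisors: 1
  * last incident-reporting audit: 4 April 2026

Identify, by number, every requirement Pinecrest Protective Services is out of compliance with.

1, 2, 3, 4, 5, 6, 7, 8, 9, 11

1. firearms qualification 40 days ago vs limit 30 → not met
2. assault-and-battery coverage $165,000 < $175,000 → not met
3. condition 'uses patrol vehicles' holds; client-site audit 37 days ago vs limit 30 → not met
4. state-licensed supervisors 1 < 3 → not met
5. use-of-force policy review 97 days ago vs limit 90 → not met
6. guard registration renewal 188 days ago vs limit 180 → not met
7. incident-reporting audit 73 days ago vs limit 60 → not met
8. uniform insignia approval absent → not met
9. certified firearms instructors 1 < 3 → not met
10. condition 'provides executive protection' does not hold → requirement n/a → met
11. guards working without current registration 3 > 1 → not met
12. background re-screening 41 days ago vs limit 45 → met
Not met: 1, 2, 3, 4, 5, 6, 7, 8, 9, 11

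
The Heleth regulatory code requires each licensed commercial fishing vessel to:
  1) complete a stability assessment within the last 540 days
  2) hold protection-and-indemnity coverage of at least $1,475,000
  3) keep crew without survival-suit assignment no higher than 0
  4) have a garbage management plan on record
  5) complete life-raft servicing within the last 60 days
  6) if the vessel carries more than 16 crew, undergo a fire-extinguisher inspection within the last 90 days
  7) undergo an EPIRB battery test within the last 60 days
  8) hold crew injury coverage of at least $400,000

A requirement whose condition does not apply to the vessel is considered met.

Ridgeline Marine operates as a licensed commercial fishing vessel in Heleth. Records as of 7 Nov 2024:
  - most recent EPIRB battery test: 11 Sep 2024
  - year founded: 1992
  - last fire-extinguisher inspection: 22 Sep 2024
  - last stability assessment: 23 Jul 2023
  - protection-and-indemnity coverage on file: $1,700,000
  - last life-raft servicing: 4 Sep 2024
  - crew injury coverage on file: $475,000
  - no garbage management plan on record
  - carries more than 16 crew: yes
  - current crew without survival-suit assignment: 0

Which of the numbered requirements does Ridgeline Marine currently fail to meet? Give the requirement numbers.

4, 5

1. stability assessment 473 days ago vs limit 540 → met
2. protection-and-indemnity coverage $1,700,000 ≥ $1,475,000 → met
3. crew without survival-suit assignment 0 ≤ 0 → met
4. garbage management plan absent → not met
5. life-raft servicing 64 days ago vs limit 60 → not met
6. condition 'carries more than 16 crew' holds; fire-extinguisher inspection 46 days ago vs limit 90 → met
7. EPIRB battery test 57 days ago vs limit 60 → met
8. crew injury coverage $475,000 ≥ $400,000 → met
Not met: 4, 5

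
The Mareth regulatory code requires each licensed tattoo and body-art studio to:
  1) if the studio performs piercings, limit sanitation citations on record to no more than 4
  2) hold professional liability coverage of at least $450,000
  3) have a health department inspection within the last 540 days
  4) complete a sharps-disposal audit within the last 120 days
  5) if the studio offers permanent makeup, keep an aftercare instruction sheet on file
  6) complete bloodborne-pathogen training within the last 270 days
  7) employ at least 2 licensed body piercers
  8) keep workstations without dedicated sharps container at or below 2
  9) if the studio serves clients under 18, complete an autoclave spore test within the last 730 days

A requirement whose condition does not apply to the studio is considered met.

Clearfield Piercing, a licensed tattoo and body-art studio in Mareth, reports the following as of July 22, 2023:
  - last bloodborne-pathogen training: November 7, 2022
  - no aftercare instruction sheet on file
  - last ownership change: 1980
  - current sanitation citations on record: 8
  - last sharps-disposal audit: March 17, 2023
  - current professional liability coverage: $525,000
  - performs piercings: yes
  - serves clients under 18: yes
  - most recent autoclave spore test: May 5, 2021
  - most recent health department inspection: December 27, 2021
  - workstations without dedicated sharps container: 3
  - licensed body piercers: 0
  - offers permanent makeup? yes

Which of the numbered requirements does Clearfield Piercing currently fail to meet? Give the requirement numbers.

1. condition 'performs piercings' holds; sanitation citations on record 8 > 4 → not met
2. professional liability coverage $525,000 ≥ $450,000 → met
3. health department inspection 572 days ago vs limit 540 → not met
4. sharps-disposal audit 127 days ago vs limit 120 → not met
5. condition 'offers permanent makeup' holds; aftercare instruction sheet absent → not met
6. bloodborne-pathogen training 257 days ago vs limit 270 → met
7. licensed body piercers 0 < 2 → not met
8. workstations without dedicated sharps container 3 > 2 → not met
9. condition 'serves clients under 18' holds; autoclave spore test 808 days ago vs limit 730 → not met
Not met: 1, 3, 4, 5, 7, 8, 9

1, 3, 4, 5, 7, 8, 9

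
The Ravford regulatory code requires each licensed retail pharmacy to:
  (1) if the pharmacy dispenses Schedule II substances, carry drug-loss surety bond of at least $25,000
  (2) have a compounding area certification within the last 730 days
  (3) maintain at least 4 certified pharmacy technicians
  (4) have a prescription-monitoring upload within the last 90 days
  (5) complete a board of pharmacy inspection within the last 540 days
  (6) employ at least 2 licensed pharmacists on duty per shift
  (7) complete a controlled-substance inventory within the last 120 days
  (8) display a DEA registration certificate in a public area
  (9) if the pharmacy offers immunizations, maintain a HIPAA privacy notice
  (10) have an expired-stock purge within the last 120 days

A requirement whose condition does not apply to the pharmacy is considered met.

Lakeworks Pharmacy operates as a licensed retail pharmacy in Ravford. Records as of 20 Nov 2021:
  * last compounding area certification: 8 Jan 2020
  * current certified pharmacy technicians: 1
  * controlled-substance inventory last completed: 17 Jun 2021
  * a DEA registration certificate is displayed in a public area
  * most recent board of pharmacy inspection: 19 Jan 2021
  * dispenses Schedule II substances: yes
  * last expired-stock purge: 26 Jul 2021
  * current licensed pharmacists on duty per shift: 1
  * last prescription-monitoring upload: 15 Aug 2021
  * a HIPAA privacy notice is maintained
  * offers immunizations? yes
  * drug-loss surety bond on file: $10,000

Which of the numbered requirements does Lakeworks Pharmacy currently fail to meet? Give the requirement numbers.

1, 3, 4, 6, 7

1. condition 'dispenses Schedule II substances' holds; drug-loss surety bond $10,000 < $25,000 → not met
2. compounding area certification 682 days ago vs limit 730 → met
3. certified pharmacy technicians 1 < 4 → not met
4. prescription-monitoring upload 97 days ago vs limit 90 → not met
5. board of pharmacy inspection 305 days ago vs limit 540 → met
6. licensed pharmacists on duty per shift 1 < 2 → not met
7. controlled-substance inventory 156 days ago vs limit 120 → not met
8. DEA registration certificate present → met
9. condition 'offers immunizations' holds; HIPAA privacy notice present → met
10. expired-stock purge 117 days ago vs limit 120 → met
Not met: 1, 3, 4, 6, 7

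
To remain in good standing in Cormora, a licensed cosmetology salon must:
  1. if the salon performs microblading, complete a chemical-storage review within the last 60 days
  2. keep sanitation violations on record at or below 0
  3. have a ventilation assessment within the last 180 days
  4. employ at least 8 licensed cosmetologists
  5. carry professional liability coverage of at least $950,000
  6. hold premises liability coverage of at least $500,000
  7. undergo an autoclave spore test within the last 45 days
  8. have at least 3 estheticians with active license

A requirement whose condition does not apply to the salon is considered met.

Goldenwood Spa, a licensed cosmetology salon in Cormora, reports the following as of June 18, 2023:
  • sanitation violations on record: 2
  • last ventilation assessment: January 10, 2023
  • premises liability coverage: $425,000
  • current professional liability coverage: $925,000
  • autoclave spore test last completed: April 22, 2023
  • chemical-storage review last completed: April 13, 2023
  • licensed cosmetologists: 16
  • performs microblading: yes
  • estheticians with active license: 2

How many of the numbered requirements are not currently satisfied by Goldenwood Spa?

6

1. condition 'performs microblading' holds; chemical-storage review 66 days ago vs limit 60 → not met
2. sanitation violations on record 2 > 0 → not met
3. ventilation assessment 159 days ago vs limit 180 → met
4. licensed cosmetologists 16 ≥ 8 → met
5. professional liability coverage $925,000 < $950,000 → not met
6. premises liability coverage $425,000 < $500,000 → not met
7. autoclave spore test 57 days ago vs limit 45 → not met
8. estheticians with active license 2 < 3 → not met
Not met: 6 of 8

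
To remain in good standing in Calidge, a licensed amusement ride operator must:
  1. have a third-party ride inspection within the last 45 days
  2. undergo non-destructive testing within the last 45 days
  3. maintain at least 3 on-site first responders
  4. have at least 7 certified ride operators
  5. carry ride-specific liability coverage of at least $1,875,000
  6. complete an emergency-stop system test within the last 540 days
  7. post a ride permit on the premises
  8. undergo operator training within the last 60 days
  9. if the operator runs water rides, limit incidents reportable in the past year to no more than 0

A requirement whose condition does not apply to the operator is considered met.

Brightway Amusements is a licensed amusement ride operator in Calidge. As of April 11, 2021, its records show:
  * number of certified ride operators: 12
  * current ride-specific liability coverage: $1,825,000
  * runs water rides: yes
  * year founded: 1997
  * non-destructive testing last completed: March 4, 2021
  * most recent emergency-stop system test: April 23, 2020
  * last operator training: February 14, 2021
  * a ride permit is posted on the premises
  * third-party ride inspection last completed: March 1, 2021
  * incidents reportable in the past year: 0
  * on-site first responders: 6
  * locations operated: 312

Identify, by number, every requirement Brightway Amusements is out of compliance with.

1. third-party ride inspection 41 days ago vs limit 45 → met
2. non-destructive testing 38 days ago vs limit 45 → met
3. on-site first responders 6 ≥ 3 → met
4. certified ride operators 12 ≥ 7 → met
5. ride-specific liability coverage $1,825,000 < $1,875,000 → not met
6. emergency-stop system test 353 days ago vs limit 540 → met
7. ride permit present → met
8. operator training 56 days ago vs limit 60 → met
9. condition 'runs water rides' holds; incidents reportable in the past year 0 ≤ 0 → met
Not met: 5

5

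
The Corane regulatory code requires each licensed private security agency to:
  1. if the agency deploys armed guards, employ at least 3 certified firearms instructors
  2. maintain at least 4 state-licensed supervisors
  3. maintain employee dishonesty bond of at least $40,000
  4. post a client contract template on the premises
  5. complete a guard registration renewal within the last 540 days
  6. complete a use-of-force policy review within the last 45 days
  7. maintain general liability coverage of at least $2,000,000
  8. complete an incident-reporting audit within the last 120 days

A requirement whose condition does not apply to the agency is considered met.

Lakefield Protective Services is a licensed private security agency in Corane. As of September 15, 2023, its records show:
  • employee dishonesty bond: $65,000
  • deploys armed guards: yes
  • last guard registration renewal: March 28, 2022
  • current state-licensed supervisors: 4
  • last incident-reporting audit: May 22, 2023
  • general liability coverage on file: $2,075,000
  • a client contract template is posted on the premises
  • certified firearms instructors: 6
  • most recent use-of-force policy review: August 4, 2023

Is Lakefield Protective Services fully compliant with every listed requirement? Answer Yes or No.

1. condition 'deploys armed guards' holds; certified firearms instructors 6 ≥ 3 → met
2. state-licensed supervisors 4 ≥ 4 → met
3. employee dishonesty bond $65,000 ≥ $40,000 → met
4. client contract template present → met
5. guard registration renewal 536 days ago vs limit 540 → met
6. use-of-force policy review 42 days ago vs limit 45 → met
7. general liability coverage $2,075,000 ≥ $2,000,000 → met
8. incident-reporting audit 116 days ago vs limit 120 → met
All met.

Yes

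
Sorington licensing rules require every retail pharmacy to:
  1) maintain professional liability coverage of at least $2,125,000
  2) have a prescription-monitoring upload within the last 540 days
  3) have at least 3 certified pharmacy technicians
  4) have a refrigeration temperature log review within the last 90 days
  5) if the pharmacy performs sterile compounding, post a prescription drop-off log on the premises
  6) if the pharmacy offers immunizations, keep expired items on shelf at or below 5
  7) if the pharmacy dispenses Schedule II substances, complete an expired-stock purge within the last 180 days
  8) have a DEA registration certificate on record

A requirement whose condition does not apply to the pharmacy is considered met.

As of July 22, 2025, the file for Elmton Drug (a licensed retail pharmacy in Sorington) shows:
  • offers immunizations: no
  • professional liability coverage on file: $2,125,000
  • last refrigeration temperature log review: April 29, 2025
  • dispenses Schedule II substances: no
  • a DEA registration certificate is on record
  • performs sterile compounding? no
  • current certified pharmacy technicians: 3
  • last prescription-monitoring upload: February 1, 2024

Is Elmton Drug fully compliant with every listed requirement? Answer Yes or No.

1. professional liability coverage $2,125,000 ≥ $2,125,000 → met
2. prescription-monitoring upload 537 days ago vs limit 540 → met
3. certified pharmacy technicians 3 ≥ 3 → met
4. refrigeration temperature log review 84 days ago vs limit 90 → met
5. condition 'performs sterile compounding' does not hold → requirement n/a → met
6. condition 'offers immunizations' does not hold → requirement n/a → met
7. condition 'dispenses Schedule II substances' does not hold → requirement n/a → met
8. DEA registration certificate present → met
All met.

Yes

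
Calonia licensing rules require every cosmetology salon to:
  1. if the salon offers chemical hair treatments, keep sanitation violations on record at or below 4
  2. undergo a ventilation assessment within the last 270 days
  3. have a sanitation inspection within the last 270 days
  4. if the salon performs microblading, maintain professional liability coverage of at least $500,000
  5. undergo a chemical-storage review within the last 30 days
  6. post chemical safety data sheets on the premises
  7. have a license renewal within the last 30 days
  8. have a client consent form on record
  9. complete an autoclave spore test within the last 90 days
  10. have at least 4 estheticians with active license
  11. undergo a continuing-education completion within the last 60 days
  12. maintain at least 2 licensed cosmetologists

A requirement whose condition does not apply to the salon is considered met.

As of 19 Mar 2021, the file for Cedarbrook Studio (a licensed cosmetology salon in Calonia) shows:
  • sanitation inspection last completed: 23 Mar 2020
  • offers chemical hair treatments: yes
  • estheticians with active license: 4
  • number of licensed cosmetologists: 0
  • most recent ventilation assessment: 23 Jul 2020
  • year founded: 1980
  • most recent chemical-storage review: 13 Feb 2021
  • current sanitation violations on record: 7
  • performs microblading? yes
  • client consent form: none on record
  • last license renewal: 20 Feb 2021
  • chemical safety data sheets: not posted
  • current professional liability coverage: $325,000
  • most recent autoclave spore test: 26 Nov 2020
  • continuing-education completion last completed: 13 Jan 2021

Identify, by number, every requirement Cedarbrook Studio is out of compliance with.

1, 3, 4, 5, 6, 8, 9, 11, 12

1. condition 'offers chemical hair treatments' holds; sanitation violations on record 7 > 4 → not met
2. ventilation assessment 239 days ago vs limit 270 → met
3. sanitation inspection 361 days ago vs limit 270 → not met
4. condition 'performs microblading' holds; professional liability coverage $325,000 < $500,000 → not met
5. chemical-storage review 34 days ago vs limit 30 → not met
6. chemical safety data sheets absent → not met
7. license renewal 27 days ago vs limit 30 → met
8. client consent form absent → not met
9. autoclave spore test 113 days ago vs limit 90 → not met
10. estheticians with active license 4 ≥ 4 → met
11. continuing-education completion 65 days ago vs limit 60 → not met
12. licensed cosmetologists 0 < 2 → not met
Not met: 1, 3, 4, 5, 6, 8, 9, 11, 12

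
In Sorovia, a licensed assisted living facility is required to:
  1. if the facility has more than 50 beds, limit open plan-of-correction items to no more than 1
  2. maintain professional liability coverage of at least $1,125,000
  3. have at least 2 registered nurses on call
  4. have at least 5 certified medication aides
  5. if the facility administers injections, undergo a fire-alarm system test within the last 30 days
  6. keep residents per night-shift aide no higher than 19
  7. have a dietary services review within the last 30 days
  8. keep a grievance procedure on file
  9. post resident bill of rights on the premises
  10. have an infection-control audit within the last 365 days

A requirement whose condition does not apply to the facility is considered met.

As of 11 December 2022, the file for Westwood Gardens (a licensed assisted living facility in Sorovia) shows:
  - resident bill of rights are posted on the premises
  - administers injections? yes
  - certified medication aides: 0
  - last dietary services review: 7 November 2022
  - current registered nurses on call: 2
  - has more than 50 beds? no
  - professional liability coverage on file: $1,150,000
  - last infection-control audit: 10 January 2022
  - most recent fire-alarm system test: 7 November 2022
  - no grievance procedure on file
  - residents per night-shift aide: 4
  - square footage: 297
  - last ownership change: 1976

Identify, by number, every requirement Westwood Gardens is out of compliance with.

4, 5, 7, 8

1. condition 'has more than 50 beds' does not hold → requirement n/a → met
2. professional liability coverage $1,150,000 ≥ $1,125,000 → met
3. registered nurses on call 2 ≥ 2 → met
4. certified medication aides 0 < 5 → not met
5. condition 'administers injections' holds; fire-alarm system test 34 days ago vs limit 30 → not met
6. residents per night-shift aide 4 ≤ 19 → met
7. dietary services review 34 days ago vs limit 30 → not met
8. grievance procedure absent → not met
9. resident bill of rights present → met
10. infection-control audit 335 days ago vs limit 365 → met
Not met: 4, 5, 7, 8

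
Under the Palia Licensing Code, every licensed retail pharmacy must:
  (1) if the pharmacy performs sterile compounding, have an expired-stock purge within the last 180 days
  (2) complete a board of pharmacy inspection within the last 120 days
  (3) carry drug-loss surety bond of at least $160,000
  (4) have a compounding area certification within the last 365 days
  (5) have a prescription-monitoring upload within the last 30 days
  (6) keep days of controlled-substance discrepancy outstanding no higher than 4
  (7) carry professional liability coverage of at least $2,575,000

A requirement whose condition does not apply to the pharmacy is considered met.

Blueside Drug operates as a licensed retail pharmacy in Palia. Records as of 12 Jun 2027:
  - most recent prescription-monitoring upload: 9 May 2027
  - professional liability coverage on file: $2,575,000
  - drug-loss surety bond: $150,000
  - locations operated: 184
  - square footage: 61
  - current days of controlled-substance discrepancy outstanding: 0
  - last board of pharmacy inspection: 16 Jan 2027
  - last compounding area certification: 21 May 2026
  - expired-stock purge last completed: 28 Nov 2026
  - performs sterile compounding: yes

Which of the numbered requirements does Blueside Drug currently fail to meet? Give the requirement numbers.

1. condition 'performs sterile compounding' holds; expired-stock purge 196 days ago vs limit 180 → not met
2. board of pharmacy inspection 147 days ago vs limit 120 → not met
3. drug-loss surety bond $150,000 < $160,000 → not met
4. compounding area certification 387 days ago vs limit 365 → not met
5. prescription-monitoring upload 34 days ago vs limit 30 → not met
6. days of controlled-substance discrepancy outstanding 0 ≤ 4 → met
7. professional liability coverage $2,575,000 ≥ $2,575,000 → met
Not met: 1, 2, 3, 4, 5

1, 2, 3, 4, 5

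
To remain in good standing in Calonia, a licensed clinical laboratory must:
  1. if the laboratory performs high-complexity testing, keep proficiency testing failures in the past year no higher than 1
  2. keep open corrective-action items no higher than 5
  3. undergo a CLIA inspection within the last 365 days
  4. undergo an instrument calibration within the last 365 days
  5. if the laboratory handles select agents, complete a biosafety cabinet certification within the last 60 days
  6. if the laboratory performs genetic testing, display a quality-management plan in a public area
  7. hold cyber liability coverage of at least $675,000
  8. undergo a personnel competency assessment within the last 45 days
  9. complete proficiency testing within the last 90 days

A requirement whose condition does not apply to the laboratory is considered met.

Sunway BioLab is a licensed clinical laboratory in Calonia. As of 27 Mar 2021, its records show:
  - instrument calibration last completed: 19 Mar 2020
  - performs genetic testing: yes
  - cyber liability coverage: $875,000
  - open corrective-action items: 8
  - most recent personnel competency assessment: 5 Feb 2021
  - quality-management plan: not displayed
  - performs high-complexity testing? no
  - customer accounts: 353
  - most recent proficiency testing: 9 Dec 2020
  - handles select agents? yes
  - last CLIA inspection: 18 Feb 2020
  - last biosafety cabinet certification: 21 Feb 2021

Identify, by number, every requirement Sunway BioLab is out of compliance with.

2, 3, 4, 6, 8, 9

1. condition 'performs high-complexity testing' does not hold → requirement n/a → met
2. open corrective-action items 8 > 5 → not met
3. CLIA inspection 403 days ago vs limit 365 → not met
4. instrument calibration 373 days ago vs limit 365 → not met
5. condition 'handles select agents' holds; biosafety cabinet certification 34 days ago vs limit 60 → met
6. condition 'performs genetic testing' holds; quality-management plan absent → not met
7. cyber liability coverage $875,000 ≥ $675,000 → met
8. personnel competency assessment 50 days ago vs limit 45 → not met
9. proficiency testing 108 days ago vs limit 90 → not met
Not met: 2, 3, 4, 6, 8, 9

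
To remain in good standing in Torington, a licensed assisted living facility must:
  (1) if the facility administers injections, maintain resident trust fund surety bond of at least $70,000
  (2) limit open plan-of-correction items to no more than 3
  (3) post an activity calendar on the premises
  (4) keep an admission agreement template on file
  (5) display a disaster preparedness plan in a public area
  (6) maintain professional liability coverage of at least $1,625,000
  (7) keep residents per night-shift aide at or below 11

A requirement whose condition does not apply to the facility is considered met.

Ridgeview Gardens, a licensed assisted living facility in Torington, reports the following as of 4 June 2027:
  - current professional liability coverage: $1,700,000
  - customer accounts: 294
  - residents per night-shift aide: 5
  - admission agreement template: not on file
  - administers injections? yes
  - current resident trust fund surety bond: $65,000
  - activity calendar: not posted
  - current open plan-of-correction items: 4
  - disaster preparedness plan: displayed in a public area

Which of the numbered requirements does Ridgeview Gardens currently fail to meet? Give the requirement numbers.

1, 2, 3, 4

1. condition 'administers injections' holds; resident trust fund surety bond $65,000 < $70,000 → not met
2. open plan-of-correction items 4 > 3 → not met
3. activity calendar absent → not met
4. admission agreement template absent → not met
5. disaster preparedness plan present → met
6. professional liability coverage $1,700,000 ≥ $1,625,000 → met
7. residents per night-shift aide 5 ≤ 11 → met
Not met: 1, 2, 3, 4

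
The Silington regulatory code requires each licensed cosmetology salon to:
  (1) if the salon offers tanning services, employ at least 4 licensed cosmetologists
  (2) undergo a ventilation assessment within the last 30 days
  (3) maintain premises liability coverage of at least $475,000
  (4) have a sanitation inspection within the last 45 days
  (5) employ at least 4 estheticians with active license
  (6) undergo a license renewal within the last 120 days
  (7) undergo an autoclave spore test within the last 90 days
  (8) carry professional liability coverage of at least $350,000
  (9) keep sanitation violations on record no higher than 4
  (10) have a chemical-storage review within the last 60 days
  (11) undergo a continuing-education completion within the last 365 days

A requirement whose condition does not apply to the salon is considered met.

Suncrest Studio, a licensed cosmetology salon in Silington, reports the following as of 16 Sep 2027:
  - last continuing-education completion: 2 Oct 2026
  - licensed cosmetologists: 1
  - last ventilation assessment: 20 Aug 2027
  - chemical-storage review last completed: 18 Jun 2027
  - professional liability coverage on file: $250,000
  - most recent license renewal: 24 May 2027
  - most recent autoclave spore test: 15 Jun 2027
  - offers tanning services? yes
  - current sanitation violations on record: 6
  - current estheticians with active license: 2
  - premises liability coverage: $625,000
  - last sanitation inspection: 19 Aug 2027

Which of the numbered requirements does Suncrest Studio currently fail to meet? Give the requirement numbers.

1, 5, 7, 8, 9, 10

1. condition 'offers tanning services' holds; licensed cosmetologists 1 < 4 → not met
2. ventilation assessment 27 days ago vs limit 30 → met
3. premises liability coverage $625,000 ≥ $475,000 → met
4. sanitation inspection 28 days ago vs limit 45 → met
5. estheticians with active license 2 < 4 → not met
6. license renewal 115 days ago vs limit 120 → met
7. autoclave spore test 93 days ago vs limit 90 → not met
8. professional liability coverage $250,000 < $350,000 → not met
9. sanitation violations on record 6 > 4 → not met
10. chemical-storage review 90 days ago vs limit 60 → not met
11. continuing-education completion 349 days ago vs limit 365 → met
Not met: 1, 5, 7, 8, 9, 10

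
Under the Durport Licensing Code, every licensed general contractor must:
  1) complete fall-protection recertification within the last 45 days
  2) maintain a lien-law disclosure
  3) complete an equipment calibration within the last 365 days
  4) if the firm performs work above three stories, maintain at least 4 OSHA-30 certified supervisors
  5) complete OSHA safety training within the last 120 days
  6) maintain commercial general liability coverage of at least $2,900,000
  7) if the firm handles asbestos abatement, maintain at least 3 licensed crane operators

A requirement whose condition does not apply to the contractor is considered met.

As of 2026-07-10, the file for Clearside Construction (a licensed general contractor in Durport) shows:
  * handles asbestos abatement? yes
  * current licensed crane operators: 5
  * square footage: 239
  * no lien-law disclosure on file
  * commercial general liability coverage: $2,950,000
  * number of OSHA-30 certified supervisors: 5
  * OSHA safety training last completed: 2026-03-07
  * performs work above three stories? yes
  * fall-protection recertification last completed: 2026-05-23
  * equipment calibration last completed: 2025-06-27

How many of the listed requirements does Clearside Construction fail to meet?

4

1. fall-protection recertification 48 days ago vs limit 45 → not met
2. lien-law disclosure absent → not met
3. equipment calibration 378 days ago vs limit 365 → not met
4. condition 'performs work above three stories' holds; OSHA-30 certified supervisors 5 ≥ 4 → met
5. OSHA safety training 125 days ago vs limit 120 → not met
6. commercial general liability coverage $2,950,000 ≥ $2,900,000 → met
7. condition 'handles asbestos abatement' holds; licensed crane operators 5 ≥ 3 → met
Not met: 4 of 7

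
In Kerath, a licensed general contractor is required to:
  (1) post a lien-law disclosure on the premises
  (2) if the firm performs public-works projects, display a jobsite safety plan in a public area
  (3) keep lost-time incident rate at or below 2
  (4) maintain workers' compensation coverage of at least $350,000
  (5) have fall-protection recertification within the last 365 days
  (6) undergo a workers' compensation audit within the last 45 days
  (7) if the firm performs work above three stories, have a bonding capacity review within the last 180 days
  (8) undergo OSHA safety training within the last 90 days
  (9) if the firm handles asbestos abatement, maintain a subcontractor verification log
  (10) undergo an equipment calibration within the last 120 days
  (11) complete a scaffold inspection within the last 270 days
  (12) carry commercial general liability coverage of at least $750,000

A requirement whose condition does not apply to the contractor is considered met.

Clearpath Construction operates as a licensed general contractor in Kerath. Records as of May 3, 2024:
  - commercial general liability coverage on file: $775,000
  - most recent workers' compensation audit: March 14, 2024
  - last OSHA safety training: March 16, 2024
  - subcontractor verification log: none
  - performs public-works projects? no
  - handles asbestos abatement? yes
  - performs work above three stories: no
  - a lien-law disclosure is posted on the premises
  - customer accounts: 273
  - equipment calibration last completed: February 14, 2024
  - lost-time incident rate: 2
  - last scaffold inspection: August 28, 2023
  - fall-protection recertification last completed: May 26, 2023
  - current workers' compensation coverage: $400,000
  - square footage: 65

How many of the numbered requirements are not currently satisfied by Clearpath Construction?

1. lien-law disclosure present → met
2. condition 'performs public-works projects' does not hold → requirement n/a → met
3. lost-time incident rate 2 ≤ 2 → met
4. workers' compensation coverage $400,000 ≥ $350,000 → met
5. fall-protection recertification 343 days ago vs limit 365 → met
6. workers' compensation audit 50 days ago vs limit 45 → not met
7. condition 'performs work above three stories' does not hold → requirement n/a → met
8. OSHA safety training 48 days ago vs limit 90 → met
9. condition 'handles asbestos abatement' holds; subcontractor verification log absent → not met
10. equipment calibration 79 days ago vs limit 120 → met
11. scaffold inspection 249 days ago vs limit 270 → met
12. commercial general liability coverage $775,000 ≥ $750,000 → met
Not met: 2 of 12

2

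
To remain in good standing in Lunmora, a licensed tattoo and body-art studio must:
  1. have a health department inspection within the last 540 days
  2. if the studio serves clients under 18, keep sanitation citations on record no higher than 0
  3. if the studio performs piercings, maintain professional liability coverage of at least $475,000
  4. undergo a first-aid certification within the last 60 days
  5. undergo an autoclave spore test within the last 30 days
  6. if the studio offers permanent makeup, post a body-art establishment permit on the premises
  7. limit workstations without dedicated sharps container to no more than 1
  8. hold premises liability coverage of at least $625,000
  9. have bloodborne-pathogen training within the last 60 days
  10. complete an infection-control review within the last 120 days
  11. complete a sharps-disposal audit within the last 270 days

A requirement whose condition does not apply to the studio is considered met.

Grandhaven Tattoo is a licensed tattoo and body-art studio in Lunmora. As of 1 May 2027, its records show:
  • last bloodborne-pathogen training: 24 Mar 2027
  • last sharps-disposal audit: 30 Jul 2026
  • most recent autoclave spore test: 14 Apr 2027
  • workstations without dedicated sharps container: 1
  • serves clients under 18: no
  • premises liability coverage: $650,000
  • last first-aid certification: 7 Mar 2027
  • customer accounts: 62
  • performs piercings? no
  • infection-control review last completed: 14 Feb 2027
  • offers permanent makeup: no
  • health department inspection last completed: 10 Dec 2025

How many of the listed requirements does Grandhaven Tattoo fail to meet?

1. health department inspection 507 days ago vs limit 540 → met
2. condition 'serves clients under 18' does not hold → requirement n/a → met
3. condition 'performs piercings' does not hold → requirement n/a → met
4. first-aid certification 55 days ago vs limit 60 → met
5. autoclave spore test 17 days ago vs limit 30 → met
6. condition 'offers permanent makeup' does not hold → requirement n/a → met
7. workstations without dedicated sharps container 1 ≤ 1 → met
8. premises liability coverage $650,000 ≥ $625,000 → met
9. bloodborne-pathogen training 38 days ago vs limit 60 → met
10. infection-control review 76 days ago vs limit 120 → met
11. sharps-disposal audit 275 days ago vs limit 270 → not met
Not met: 1 of 11

1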